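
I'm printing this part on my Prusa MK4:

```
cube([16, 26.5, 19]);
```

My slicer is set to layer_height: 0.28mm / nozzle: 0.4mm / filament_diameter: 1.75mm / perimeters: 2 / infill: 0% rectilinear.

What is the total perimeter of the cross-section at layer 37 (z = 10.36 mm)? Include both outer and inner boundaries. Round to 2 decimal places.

85.00 mm

At z = 10.36 mm: the 16×26.5 cube contributes its full rectangle (perimeter 85.00 mm). Overall, the cross-section is a single solid region. Total boundary length (outer) = 85.00 mm.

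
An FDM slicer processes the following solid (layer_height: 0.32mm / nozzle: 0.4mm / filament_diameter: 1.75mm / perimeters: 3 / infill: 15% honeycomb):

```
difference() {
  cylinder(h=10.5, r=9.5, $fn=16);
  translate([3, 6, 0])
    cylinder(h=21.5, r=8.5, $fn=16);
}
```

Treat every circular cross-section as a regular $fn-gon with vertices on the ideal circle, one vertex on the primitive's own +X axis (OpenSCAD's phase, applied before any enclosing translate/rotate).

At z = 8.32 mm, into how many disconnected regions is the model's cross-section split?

1

At z = 8.32 mm: the r=9.5 cylinder contributes a regular 16-gon of circumradius 9.5; the r=8.5 cylinder at (3, 6) gives a regular 16-gon of circumradius 8.5 (constant along its height); After the difference (first − rest): starting from the r=9.5 cylinder, the r=8.5 cylinder at (3, 6) partially overlaps it — only the 131.04 mm² overlap (of its 221.19 mm²) is removed, clipping the outline — 1 connected region. The result has 1 disconnected region.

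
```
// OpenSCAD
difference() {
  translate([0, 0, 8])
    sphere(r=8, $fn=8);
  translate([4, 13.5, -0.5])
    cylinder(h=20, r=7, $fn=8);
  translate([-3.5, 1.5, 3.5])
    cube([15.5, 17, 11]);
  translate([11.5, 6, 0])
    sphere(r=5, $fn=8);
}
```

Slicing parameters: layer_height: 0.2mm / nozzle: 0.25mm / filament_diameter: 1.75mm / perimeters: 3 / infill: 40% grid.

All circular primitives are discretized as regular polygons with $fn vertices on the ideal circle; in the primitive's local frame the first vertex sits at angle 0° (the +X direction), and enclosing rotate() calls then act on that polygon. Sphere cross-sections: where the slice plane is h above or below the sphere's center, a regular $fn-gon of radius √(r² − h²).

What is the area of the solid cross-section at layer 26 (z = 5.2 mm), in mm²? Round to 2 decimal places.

At z = 5.2 mm: the sphere: section is a regular 8-gon, circumradius = √(r²−h²) = √(8²−2.8²) = 7.494 (area = (8/2)·7.494²·sin(360°/8) = 158.84 mm²); the cylinder at (4, 13.5): section is a regular 8-gon, circumradius r=7 (area = (8/2)·7.000²·sin(360°/8) = 138.59 mm²); the cube at (-3.5, 1.5) is present — its section is the full 15.5×17 rectangle (area 263.50 mm²); the sphere at (11.5, 6) is not intersected at this z (|z−center|=5.200 > r=5); Taking the first minus the rest: starting from the r=8 sphere (158.84 mm²), the r=7 cylinder at (4, 13.5) misses the remaining region (no effect); the 15.5×17 cube at (-3.5, 1.5) partially overlaps it — only the 47.38 mm² overlap (of its 263.50 mm²) is removed, clipping the outline — area = 111.47 mm². Overall, the cross-section is a single solid region. Net area = 111.47 mm².

111.47 mm²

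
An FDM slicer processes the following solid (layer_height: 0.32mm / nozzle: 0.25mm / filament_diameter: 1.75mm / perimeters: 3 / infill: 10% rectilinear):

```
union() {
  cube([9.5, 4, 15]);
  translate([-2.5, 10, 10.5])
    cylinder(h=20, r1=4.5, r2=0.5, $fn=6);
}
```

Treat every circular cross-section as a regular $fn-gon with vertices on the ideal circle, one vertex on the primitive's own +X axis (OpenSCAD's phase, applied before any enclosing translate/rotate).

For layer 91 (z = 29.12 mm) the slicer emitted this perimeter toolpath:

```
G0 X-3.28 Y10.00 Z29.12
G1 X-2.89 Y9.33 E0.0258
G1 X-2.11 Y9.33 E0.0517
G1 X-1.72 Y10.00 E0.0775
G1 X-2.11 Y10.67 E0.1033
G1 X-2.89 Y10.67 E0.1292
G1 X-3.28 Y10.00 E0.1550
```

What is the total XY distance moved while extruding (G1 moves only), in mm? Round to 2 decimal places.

Sum the Euclidean lengths of each G1 segment: total = 4.66 mm.

4.66 mm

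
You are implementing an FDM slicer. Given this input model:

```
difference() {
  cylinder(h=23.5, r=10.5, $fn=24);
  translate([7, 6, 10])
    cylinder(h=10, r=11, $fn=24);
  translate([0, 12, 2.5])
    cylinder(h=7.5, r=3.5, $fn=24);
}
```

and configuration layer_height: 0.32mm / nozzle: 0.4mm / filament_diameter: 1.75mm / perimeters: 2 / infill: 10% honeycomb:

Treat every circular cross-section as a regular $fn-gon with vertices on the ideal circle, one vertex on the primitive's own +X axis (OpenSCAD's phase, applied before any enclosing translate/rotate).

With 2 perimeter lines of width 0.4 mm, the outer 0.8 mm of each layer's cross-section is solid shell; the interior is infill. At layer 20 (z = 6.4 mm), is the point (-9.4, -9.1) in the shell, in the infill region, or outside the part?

outside

At z = 6.4 mm: the r=10.5 cylinder contributes a regular 24-gon of circumradius 10.5; the cylinder at (7, 6) is not intersected at this z (z outside [10, 20]); the r=3.5 cylinder at (0, 12) contributes a regular 24-gon of circumradius 3.5; Taking the first minus the rest: starting from the r=10.5 cylinder, the r=3.5 cylinder at (0, 12) partially overlaps it — only the 7.69 mm² overlap (of its 38.05 mm²) is removed, clipping the outline — 1 connected region. Overall, the cross-section is a single solid region. The nearest boundary edge runs (-5.25, -9.09)→(-7.42, -7.42); distance from the point to it = 2.59 mm. The point is not inside any of the regions above, so it lies outside the cross-section (2.59 mm from the nearest boundary).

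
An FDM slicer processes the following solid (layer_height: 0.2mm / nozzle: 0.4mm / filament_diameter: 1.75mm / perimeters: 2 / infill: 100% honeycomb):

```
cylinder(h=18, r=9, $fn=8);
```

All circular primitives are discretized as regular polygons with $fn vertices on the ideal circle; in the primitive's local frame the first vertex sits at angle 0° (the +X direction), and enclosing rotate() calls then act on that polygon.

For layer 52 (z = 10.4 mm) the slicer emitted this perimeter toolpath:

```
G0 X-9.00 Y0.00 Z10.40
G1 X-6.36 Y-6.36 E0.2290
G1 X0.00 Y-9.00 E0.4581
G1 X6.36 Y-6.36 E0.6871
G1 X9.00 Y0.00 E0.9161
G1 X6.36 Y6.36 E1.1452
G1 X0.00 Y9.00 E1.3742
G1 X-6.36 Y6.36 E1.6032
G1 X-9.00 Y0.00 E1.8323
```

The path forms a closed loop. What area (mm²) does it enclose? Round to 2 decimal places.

228.96 mm²

Apply the shoelace formula to the sequence of (X, Y) vertices; enclosed area = 228.96 mm².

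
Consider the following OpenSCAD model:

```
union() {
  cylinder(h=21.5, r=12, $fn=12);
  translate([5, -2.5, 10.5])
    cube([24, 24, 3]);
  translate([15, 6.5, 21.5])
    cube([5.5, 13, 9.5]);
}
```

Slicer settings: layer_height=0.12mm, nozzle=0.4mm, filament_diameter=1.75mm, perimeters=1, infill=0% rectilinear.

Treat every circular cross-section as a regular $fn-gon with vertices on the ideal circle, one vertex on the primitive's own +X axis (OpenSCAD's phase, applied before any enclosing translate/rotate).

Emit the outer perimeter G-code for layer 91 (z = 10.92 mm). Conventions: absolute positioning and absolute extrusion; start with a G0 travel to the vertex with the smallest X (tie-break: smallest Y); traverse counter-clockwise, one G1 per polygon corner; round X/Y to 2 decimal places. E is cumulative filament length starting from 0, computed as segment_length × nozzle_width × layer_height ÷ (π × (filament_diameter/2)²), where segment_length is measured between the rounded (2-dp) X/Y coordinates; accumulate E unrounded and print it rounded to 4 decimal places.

At z = 10.92 mm: the cylinder: section is a regular 12-gon, circumradius r=12; the cube at (5, -2.5) is present — its section is the full 24×24 rectangle; the cube at (15, 6.5) does not reach this height (z outside [21.5, 31]); Combining (union): the regions partially overlap (shared area 68.01 mm²), so overlapping operands fuse into one piece — 1 connected region. The outline is a single polygon with 14 vertices. Extrusion per mm of travel: 0.4 × 0.12 / (π × 0.875²) = 0.019956. Accumulating E over each segment gives final E = 2.6940.

G0 X-12.00 Y0.00 Z10.92
G1 X-10.39 Y-6.00 E0.1240
G1 X-6.00 Y-10.39 E0.2479
G1 X0.00 Y-12.00 E0.3718
G1 X6.00 Y-10.39 E0.4958
G1 X10.39 Y-6.00 E0.6197
G1 X11.33 Y-2.50 E0.6920
G1 X29.00 Y-2.50 E1.0447
G1 X29.00 Y21.50 E1.5236
G1 X5.00 Y21.50 E2.0025
G1 X5.00 Y10.66 E2.2189
G1 X0.00 Y12.00 E2.3222
G1 X-6.00 Y10.39 E2.4461
G1 X-10.39 Y6.00 E2.5700
G1 X-12.00 Y0.00 E2.6940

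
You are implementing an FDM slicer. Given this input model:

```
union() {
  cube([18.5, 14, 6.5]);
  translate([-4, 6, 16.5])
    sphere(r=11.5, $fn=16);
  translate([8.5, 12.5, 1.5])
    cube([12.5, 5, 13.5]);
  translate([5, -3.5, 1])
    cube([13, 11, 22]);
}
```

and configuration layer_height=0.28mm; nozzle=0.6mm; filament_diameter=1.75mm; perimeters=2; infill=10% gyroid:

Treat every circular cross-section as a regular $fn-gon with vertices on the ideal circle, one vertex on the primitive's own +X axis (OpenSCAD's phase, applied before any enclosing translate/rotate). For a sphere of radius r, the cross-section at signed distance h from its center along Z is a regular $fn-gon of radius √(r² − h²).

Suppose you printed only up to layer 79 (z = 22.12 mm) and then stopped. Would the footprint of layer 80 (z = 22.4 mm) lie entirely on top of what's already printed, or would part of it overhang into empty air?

Compare the two slices. At z = 22.12: the cube does not reach this height (z outside [0, 6.5]); the r=11.5 sphere at (-4, 6) contributes a regular 16-gon of circumradius √(11.5²−5.62²) = 10.033 (area = (16/2)·10.033²·sin(360°/16) = 308.18 mm²); the cube at (8.5, 12.5) does not reach this height (z outside [1.5, 15]); the cube at (5, -3.5) (footprint 13×11) is included at this height (area 143.00 mm²); Combining (union): the regions partially overlap — summed areas 451.18 mm² minus the doubly-counted overlap 3.88 mm² gives 447.30 mm² — area = 447.30 mm². At z = 22.4: the cube does not reach this height (z outside [0, 6.5]); the r=11.5 sphere at (-4, 6) slices to a regular 16-gon of circumradius 9.871 (√(r²−h²) with h=5.9 from center) (area = (16/2)·9.871²·sin(360°/16) = 298.31 mm²); the cube at (8.5, 12.5) is absent (z outside [1.5, 15]); the cube at (5, -3.5) is present — its section is the full 13×11 rectangle (area 143.00 mm²); Taking the union: the regions partially overlap — summed areas 441.31 mm² minus the doubly-counted overlap 2.97 mm² gives 438.34 mm² — area = 438.34 mm². Checking containment: the cross-section at z = 22.4 is a subset of the cross-section at z = 22.12.

entirely on top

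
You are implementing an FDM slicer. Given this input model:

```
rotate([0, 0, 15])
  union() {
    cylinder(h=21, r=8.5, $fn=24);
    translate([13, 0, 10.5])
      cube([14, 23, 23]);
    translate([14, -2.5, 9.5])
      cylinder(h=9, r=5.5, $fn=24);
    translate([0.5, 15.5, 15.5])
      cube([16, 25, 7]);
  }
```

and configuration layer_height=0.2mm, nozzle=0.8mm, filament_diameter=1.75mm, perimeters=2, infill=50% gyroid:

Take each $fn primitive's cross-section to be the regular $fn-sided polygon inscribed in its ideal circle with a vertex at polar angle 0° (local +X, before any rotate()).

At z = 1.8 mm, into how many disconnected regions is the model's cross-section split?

1

At z = 1.8 mm: the r=8.5 cylinder gives a regular 24-gon of circumradius 8.5 (constant along its height); the cube at (13, 0) is absent (z outside [10.5, 33.5]); the cylinder at (14, -2.5) does not reach this height (z outside [9.5, 18.5]); the cube at (0.5, 15.5) does not reach this height (z outside [15.5, 22.5]); Combining (union): only the r=8.5 cylinder is present, so the union is just that shape — 1 connected region; (rotated 15° about Z; rotation is an isometry so areas/perimeters/island counts are preserved). The result has 1 disconnected region.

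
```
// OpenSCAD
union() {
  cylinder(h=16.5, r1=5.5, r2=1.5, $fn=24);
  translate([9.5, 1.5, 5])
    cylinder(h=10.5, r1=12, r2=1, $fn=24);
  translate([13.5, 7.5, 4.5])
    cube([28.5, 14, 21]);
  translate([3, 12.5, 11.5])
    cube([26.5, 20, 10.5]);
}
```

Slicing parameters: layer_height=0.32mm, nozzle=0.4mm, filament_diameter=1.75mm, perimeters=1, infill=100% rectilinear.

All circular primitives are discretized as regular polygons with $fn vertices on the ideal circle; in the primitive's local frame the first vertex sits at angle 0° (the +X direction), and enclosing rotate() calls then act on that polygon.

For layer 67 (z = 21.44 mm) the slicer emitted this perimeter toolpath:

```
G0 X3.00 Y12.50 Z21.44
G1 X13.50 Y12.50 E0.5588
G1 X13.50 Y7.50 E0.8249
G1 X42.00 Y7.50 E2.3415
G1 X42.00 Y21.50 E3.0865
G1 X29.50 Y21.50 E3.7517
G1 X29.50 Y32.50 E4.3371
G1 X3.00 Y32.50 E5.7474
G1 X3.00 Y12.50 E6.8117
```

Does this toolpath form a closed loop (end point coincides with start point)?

yes

Start point (G0): (3.00, 12.50). End point (last G1): the path returns to the start — closed.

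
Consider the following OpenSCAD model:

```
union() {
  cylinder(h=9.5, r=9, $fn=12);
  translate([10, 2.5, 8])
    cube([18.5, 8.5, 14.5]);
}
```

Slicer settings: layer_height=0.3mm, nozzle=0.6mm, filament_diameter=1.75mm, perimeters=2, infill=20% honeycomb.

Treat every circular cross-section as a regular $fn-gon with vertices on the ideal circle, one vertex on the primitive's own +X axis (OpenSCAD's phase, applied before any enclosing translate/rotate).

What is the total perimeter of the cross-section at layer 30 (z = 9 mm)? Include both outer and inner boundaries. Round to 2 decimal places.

109.90 mm

At z = 9 mm: the cylinder: section is a regular 12-gon, circumradius r=9 (perimeter = 2·12·9.000·sin(180°/12) = 55.90 mm); the cube at (10, 2.5) is present — its section is the full 18.5×8.5 rectangle (perimeter 54.00 mm); Merging all regions: the 2 present regions are separate (no shared area or edge), so areas and boundary lengths simply add and each stays a separate island — boundary = 109.90 mm. Overall, the cross-section has 2 separate islands. Total boundary length (outer) = 109.90 mm.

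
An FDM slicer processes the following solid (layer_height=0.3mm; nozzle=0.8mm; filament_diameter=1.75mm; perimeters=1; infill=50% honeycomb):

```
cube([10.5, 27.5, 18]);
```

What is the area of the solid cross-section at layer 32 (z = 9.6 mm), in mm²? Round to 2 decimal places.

288.75 mm²

At z = 9.6 mm: the 10.5×27.5 cube contributes its full rectangle (area 288.75 mm²). Overall, the cross-section is a single solid region. Net area = 288.75 mm².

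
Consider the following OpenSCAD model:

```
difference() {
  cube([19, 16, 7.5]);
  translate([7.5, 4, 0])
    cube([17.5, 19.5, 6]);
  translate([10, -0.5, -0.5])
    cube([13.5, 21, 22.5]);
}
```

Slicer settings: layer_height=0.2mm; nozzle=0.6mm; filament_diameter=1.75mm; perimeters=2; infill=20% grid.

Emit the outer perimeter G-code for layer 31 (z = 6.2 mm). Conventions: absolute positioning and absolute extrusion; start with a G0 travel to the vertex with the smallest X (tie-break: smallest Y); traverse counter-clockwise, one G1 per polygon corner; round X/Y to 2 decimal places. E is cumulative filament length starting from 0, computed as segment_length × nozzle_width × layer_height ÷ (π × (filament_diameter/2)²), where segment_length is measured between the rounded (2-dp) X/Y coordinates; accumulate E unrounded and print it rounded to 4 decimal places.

G0 X0.00 Y0.00 Z6.20
G1 X10.00 Y0.00 E0.4989
G1 X10.00 Y16.00 E1.2971
G1 X0.00 Y16.00 E1.7960
G1 X0.00 Y0.00 E2.5943

At z = 6.2 mm: the cube (footprint 19×16) is included at this height; the cube at (7.5, 4) does not reach this height (z outside [0, 6]); the cube at (10, -0.5) is present — its section is the full 13.5×21 rectangle; Subtracting the remaining from the first: starting from the 19×16 cube, the 13.5×21 cube at (10, -0.5) partially overlaps it — only the 144.00 mm² overlap (of its 283.50 mm²) is removed, clipping the outline — 1 connected region. The outline is a single polygon with 4 vertices. Extrusion per mm of travel: 0.6 × 0.2 / (π × 0.875²) = 0.049890. Accumulating E over each segment gives final E = 2.5943.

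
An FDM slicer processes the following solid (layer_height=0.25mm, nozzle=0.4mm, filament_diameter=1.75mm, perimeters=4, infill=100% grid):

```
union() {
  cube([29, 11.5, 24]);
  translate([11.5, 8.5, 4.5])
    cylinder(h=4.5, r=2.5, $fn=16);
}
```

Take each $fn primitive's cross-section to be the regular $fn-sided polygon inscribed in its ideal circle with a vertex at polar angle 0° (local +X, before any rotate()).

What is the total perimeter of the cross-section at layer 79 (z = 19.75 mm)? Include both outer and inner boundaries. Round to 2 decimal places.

81.00 mm

At z = 19.75 mm: the cube (footprint 29×11.5) is included at this height (perimeter 81.00 mm); the cylinder at (11.5, 8.5) is absent (z outside [4.5, 9]); Merging all regions: only the 29×11.5 cube is present, so the union is just that shape — boundary = 81.00 mm. Overall, the cross-section is a single solid region. Total boundary length (outer) = 81.00 mm.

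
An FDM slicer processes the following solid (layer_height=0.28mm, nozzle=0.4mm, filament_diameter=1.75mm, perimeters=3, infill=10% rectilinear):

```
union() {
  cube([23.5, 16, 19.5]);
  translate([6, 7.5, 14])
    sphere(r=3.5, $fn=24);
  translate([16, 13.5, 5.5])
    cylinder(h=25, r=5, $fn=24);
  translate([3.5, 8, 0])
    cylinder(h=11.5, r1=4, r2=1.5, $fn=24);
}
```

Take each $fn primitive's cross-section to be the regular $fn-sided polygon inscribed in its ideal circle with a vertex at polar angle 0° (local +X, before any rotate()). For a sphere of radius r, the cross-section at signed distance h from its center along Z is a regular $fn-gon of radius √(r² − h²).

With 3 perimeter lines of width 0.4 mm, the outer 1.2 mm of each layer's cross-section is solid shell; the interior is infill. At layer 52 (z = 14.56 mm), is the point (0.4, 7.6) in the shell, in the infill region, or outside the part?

shell

At z = 14.56 mm: the cube is present — its section is the full 23.5×16 rectangle; the sphere at (6, 7.5): section is a regular 24-gon, circumradius = √(r²−h²) = √(3.5²−0.56²) = 3.455; the r=5 cylinder at (16, 13.5) gives a regular 24-gon of circumradius 5 (constant along its height); the cone at (3.5, 8) is absent (z outside [0, 11.5]); Merging all regions: the regions partially overlap (shared area 99.66 mm²), so overlapping operands fuse into one piece — 1 connected region. Overall, the cross-section is a single solid region. The nearest boundary edge runs (0.00, 0.00)→(0.00, 16.00); distance from the point to it = 0.40 mm. The point is inside the cross-section, 0.40 mm from the nearest boundary — within the 1.2 mm shell band (3 × 0.4).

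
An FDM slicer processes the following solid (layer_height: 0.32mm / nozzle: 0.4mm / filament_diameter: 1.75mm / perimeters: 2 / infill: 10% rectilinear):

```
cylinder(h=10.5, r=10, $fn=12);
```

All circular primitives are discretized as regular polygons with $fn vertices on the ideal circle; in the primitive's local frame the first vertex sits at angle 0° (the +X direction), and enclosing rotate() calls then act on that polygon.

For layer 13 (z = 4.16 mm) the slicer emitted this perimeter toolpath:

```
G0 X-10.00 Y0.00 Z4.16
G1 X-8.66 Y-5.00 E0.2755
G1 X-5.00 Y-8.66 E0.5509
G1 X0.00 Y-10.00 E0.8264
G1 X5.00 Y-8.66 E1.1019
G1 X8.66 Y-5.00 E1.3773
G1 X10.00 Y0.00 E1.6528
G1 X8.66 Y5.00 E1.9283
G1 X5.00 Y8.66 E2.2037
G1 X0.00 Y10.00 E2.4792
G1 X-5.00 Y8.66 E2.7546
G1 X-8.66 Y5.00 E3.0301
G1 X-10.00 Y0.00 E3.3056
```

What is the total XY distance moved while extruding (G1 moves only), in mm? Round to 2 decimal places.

62.12 mm

Sum the Euclidean lengths of each G1 segment: total = 62.12 mm.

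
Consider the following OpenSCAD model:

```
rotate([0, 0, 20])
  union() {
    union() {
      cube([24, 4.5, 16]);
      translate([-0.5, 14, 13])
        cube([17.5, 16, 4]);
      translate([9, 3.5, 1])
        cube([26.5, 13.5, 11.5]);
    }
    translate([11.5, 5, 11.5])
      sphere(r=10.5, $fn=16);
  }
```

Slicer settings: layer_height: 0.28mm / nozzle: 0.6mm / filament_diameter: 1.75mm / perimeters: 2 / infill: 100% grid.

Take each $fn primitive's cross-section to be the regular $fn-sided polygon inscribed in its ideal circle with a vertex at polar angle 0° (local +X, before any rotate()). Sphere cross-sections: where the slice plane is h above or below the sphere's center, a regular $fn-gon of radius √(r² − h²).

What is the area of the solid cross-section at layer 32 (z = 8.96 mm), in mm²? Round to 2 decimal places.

At z = 8.96 mm: the cube (footprint 24×4.5) is included at this height (area 108.00 mm²); the cube at (-0.5, 14) does not reach this height (z outside [13, 17]); the 26.5×13.5 cube at (9, 3.5) contributes its full rectangle (area 357.75 mm²); Taking the union: the regions partially overlap — summed areas 465.75 mm² minus the doubly-counted overlap 15.00 mm² gives 450.75 mm² — area = 450.75 mm²; the r=10.5 sphere at (11.5, 5) slices to a regular 16-gon of circumradius 10.188 (√(r²−h²) with h=2.54 from center) (area = (16/2)·10.188²·sin(360°/16) = 317.78 mm²); Combining (union): the regions partially overlap — summed areas 768.53 mm² minus the doubly-counted overlap 196.81 mm² gives 571.71 mm² — area = 571.71 mm²; (rotated 20° about Z; rotation is an isometry so areas/perimeters/island counts are preserved). Overall, the cross-section is a single solid region. Net area = 571.71 mm².

571.71 mm²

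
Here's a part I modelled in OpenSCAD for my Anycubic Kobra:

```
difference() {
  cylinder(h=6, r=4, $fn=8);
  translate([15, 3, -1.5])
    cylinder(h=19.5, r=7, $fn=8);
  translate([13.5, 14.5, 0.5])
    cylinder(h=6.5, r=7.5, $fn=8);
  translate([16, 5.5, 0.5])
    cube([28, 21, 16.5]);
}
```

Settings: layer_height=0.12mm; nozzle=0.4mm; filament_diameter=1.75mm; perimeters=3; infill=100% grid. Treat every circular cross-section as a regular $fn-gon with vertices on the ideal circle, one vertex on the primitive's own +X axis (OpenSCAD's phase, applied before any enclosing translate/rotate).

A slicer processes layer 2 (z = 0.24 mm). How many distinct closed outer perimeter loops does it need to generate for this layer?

At z = 0.24 mm: the r=4 cylinder contributes a regular 8-gon of circumradius 4; the r=7 cylinder at (15, 3) contributes a regular 8-gon of circumradius 7; the cylinder at (13.5, 14.5) is not intersected at this z (z outside [0.5, 7]); the cube at (16, 5.5) is not intersected at this z (z outside [0.5, 17]); Taking the first minus the rest: starting from the r=4 cylinder, the r=7 cylinder at (15, 3) misses the remaining region (no effect) — 1 connected region. The result has 1 disconnected region.

1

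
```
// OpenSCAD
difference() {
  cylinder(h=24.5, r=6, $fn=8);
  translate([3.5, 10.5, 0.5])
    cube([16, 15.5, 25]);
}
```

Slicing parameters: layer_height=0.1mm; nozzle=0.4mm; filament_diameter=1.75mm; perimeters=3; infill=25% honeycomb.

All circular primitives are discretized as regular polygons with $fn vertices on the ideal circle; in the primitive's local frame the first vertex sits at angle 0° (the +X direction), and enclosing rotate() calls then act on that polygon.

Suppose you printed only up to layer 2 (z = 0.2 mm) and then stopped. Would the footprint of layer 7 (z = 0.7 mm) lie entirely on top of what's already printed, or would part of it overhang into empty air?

entirely on top

Compare the two slices. At z = 0.2: the r=6 cylinder contributes a regular 8-gon of circumradius 6 (area = (8/2)·6.000²·sin(360°/8) = 101.82 mm²); the cube at (3.5, 10.5) does not reach this height (z outside [0.5, 25.5]); After the difference (first − rest): none of the subtracted shapes is present at this height, so the r=6 cylinder is unchanged — area = 101.82 mm². At z = 0.7: the r=6 cylinder gives a regular 8-gon of circumradius 6 (constant along its height) (area = (8/2)·6.000²·sin(360°/8) = 101.82 mm²); the cube at (3.5, 10.5) (footprint 16×15.5) is included at this height (area 248.00 mm²); Taking the first minus the rest: starting from the r=6 cylinder (101.82 mm²), the 16×15.5 cube at (3.5, 10.5) misses the remaining region (no effect) — area = 101.82 mm². Checking containment: the cross-section at z = 0.7 is a subset of the cross-section at z = 0.2.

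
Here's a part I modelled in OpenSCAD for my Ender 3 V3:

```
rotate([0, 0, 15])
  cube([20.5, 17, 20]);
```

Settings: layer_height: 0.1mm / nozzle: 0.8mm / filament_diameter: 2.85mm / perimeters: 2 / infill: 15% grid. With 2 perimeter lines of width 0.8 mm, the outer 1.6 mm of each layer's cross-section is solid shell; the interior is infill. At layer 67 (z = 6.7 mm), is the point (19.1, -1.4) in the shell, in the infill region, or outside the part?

outside

At z = 6.7 mm: the cube (footprint 20.5×17) is included at this height; (whole slice rotated 15° about Z — lengths, areas and connectivity unchanged). Overall, the cross-section is a single solid region. Undo the 15° rotation: the query point maps to (18.087, -6.296) in the un-rotated model frame. The nearest boundary edge runs (0.00, 0.00)→(20.50, 0.00); distance from the point to it = 6.30 mm. The point is not inside any of the regions above, so it lies outside the cross-section (6.30 mm from the nearest boundary).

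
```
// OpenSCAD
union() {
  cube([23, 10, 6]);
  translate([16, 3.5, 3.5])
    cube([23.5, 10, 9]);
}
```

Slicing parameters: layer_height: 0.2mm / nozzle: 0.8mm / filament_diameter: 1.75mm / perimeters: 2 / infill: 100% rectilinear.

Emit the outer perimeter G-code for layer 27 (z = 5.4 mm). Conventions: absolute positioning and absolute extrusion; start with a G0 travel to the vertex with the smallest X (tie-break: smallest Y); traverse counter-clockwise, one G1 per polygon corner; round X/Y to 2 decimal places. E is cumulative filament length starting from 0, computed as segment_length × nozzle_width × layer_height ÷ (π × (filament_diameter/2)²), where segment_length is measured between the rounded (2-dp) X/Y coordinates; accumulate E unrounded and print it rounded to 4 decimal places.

G0 X0.00 Y0.00 Z5.40
G1 X23.00 Y0.00 E1.5300
G1 X23.00 Y3.50 E1.7628
G1 X39.50 Y3.50 E2.8604
G1 X39.50 Y13.50 E3.5256
G1 X16.00 Y13.50 E5.0888
G1 X16.00 Y10.00 E5.3216
G1 X0.00 Y10.00 E6.3859
G1 X0.00 Y0.00 E7.0511

At z = 5.4 mm: the 23×10 cube contributes its full rectangle; the cube at (16, 3.5) (footprint 23.5×10) is included at this height; Combining (union): the regions partially overlap (shared area 45.50 mm²), so overlapping operands fuse into one piece — 1 connected region. The outline is a single polygon with 8 vertices. Extrusion per mm of travel: 0.8 × 0.2 / (π × 0.875²) = 0.066520. Accumulating E over each segment gives final E = 7.0511.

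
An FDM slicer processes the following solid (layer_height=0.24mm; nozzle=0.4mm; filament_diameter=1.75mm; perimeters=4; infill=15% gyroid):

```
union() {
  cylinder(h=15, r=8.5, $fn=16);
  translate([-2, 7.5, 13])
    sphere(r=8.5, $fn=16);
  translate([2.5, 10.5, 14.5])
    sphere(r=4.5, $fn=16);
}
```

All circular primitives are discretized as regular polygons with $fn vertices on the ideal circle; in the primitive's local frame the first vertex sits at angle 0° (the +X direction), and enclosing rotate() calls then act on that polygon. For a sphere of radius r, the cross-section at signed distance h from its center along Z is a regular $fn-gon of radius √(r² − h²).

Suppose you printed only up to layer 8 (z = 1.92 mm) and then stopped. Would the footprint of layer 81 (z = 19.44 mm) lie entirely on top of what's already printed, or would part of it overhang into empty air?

part overhangs

Compare the two slices. At z = 1.92: the r=8.5 cylinder contributes a regular 16-gon of circumradius 8.5 (area = (16/2)·8.500²·sin(360°/16) = 221.19 mm²); the sphere at (-2, 7.5) is not intersected at this z (|z−center|=11.080 > r=8.5); the sphere at (2.5, 10.5) is not intersected at this z (|z−center|=12.580 > r=4.5); Taking the union: only the r=8.5 cylinder is present, so the union is just that shape — area = 221.19 mm². At z = 19.44: the cylinder does not reach this height (z outside [0, 15]); the r=8.5 sphere at (-2, 7.5) slices to a regular 16-gon of circumradius 5.548 (√(r²−h²) with h=6.44 from center) (area = (16/2)·5.548²·sin(360°/16) = 94.22 mm²); the sphere at (2.5, 10.5) is absent (|z−center|=4.940 > r=4.5); Combining (union): only the r=8.5 sphere at (-2, 7.5) is present, so the union is just that shape — area = 94.22 mm². Checking containment: at z = 19.44 the cross-section extends beyond the z = 1.92 cross-section by about 47.06 mm².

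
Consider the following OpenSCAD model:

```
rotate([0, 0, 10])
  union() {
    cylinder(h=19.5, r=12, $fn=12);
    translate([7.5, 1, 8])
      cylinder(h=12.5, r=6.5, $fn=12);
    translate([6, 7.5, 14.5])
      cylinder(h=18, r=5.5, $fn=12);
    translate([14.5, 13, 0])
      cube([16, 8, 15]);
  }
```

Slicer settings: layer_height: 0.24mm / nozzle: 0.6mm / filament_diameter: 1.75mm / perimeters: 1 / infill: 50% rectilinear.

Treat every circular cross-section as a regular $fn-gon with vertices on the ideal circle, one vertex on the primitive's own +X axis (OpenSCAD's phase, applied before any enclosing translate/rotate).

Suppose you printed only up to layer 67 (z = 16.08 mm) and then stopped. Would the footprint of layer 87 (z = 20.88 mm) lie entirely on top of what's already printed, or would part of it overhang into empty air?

Compare the two slices. At z = 16.08: the cylinder: section is a regular 12-gon, circumradius r=12 (area = (12/2)·12.000²·sin(360°/12) = 432.00 mm²); the r=6.5 cylinder at (7.5, 1) contributes a regular 12-gon of circumradius 6.5 (area = (12/2)·6.500²·sin(360°/12) = 126.75 mm²); the r=5.5 cylinder at (6, 7.5) gives a regular 12-gon of circumradius 5.5 (constant along its height) (area = (12/2)·5.500²·sin(360°/12) = 90.75 mm²); the cube at (14.5, 13) is absent (z outside [0, 15]); Merging all regions: the regions partially overlap — summed areas 649.50 mm² minus the doubly-counted overlap 172.66 mm² gives 476.84 mm² — area = 476.84 mm²; (rotated 10° about Z; rotation is an isometry so areas/perimeters/island counts are preserved). At z = 20.88: the cylinder is absent (z outside [0, 19.5]); the cylinder at (7.5, 1) does not reach this height (z outside [8, 20.5]); the r=5.5 cylinder at (6, 7.5) contributes a regular 12-gon of circumradius 5.5 (area = (12/2)·5.500²·sin(360°/12) = 90.75 mm²); the cube at (14.5, 13) is not intersected at this z (z outside [0, 15]); Taking the union: only the r=5.5 cylinder at (6, 7.5) is present, so the union is just that shape — area = 90.75 mm²; (whole slice rotated 10° about Z — lengths, areas and connectivity unchanged). Checking containment: the cross-section at z = 20.88 is a subset of the cross-section at z = 16.08.

entirely on top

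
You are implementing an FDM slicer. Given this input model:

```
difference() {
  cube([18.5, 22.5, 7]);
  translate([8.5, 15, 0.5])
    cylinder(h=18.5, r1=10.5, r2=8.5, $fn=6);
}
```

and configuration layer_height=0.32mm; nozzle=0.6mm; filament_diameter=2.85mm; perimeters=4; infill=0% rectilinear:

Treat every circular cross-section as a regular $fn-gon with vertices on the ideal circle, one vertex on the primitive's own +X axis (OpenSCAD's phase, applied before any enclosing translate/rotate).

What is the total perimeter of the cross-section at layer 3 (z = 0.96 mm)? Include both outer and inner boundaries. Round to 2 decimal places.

100.51 mm

At z = 0.96 mm: the cube is present — its section is the full 18.5×22.5 rectangle (perimeter 82.00 mm); the cone at (8.5, 15) (r1=10.5→r2=8.5) has section circumradius 10.450 here — a regular 6-gon (perimeter = 2·6·10.450·sin(180°/6) = 62.70 mm); Taking the first minus the rest: starting from the 18.5×22.5 cube, the cone at (8.5, 15) partially overlaps it — only the 259.20 mm² overlap (of its 283.73 mm²) is removed, clipping the outline — boundary = 100.51 mm. Overall, the cross-section has 3 separate islands. Total boundary length (outer) = 100.51 mm.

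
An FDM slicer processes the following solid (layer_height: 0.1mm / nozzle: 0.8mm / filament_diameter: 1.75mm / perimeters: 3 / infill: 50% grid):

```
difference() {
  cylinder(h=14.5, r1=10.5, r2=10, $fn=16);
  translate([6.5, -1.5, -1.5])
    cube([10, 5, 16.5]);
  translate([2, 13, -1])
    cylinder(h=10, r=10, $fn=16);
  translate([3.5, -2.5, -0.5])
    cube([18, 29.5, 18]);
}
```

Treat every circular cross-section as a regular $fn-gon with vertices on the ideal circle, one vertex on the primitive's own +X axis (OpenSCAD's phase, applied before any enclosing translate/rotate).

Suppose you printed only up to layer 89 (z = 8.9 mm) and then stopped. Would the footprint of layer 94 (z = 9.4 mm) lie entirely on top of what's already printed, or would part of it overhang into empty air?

Compare the two slices. At z = 8.9: the cone: at t=0.614 of its height the radius interpolates to r₁+(r₂−r₁)t = 10.193, giving a regular 16-gon of that circumradius (area = (16/2)·10.193²·sin(360°/16) = 318.08 mm²); the cube at (6.5, -1.5) is present — its section is the full 10×5 rectangle (area 50.00 mm²); the cylinder at (2, 13): section is a regular 16-gon, circumradius r=10 (area = (16/2)·10.000²·sin(360°/16) = 306.15 mm²); the cube at (3.5, -2.5) (footprint 18×29.5) is included at this height (area 531.00 mm²); Subtracting the remaining from the first: starting from the cone (318.08 mm²), the 10×5 cube at (6.5, -1.5) partially overlaps it — only the 17.02 mm² overlap (of its 50.00 mm²) is removed, clipping the outline; the r=10 cylinder at (2, 13) partially overlaps it — only the 70.29 mm² overlap (of its 306.15 mm²) is removed, clipping the outline; the 18×29.5 cube at (3.5, -2.5) partially overlaps it — only the 25.45 mm² overlap (of its 531.00 mm²) is removed, clipping the outline — area = 205.33 mm². At z = 9.4: the cone: at t=0.648 of its height the radius interpolates to r₁+(r₂−r₁)t = 10.176, giving a regular 16-gon of that circumradius (area = (16/2)·10.176²·sin(360°/16) = 317.01 mm²); the cube at (6.5, -1.5) is present — its section is the full 10×5 rectangle (area 50.00 mm²); the cylinder at (2, 13) does not reach this height (z outside [-1, 9]); the 18×29.5 cube at (3.5, -2.5) contributes its full rectangle (area 531.00 mm²); Subtracting the remaining from the first: starting from the cone (317.01 mm²), the 10×5 cube at (6.5, -1.5) partially overlaps it — only the 16.94 mm² overlap (of its 50.00 mm²) is removed, clipping the outline; the 18×29.5 cube at (3.5, -2.5) partially overlaps it — only the 43.99 mm² overlap (of its 531.00 mm²) is removed, clipping the outline — area = 256.09 mm². Checking containment: at z = 9.4 the cross-section extends beyond the z = 8.9 cross-section by about 51.40 mm².

part overhangs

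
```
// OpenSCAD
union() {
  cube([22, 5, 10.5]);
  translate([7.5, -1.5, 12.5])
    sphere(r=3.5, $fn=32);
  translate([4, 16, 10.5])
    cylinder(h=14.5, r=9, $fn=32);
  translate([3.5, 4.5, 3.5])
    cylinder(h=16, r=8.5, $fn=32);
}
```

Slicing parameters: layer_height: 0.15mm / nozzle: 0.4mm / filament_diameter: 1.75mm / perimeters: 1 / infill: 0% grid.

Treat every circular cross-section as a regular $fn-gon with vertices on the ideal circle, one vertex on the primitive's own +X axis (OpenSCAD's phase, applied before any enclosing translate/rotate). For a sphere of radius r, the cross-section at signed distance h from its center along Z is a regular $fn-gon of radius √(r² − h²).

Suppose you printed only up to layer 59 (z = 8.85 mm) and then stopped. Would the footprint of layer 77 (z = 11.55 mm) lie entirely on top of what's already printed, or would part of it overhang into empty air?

Compare the two slices. At z = 8.85: the cube (footprint 22×5) is included at this height (area 110.00 mm²); the sphere at (7.5, -1.5) does not reach this height (|z−center|=3.650 > r=3.5); the cylinder at (4, 16) is not intersected at this z (z outside [10.5, 25]); the r=8.5 cylinder at (3.5, 4.5) contributes a regular 32-gon of circumradius 8.5 (area = (32/2)·8.500²·sin(360°/32) = 225.52 mm²); Merging all regions: the regions partially overlap — summed areas 335.52 mm² minus the doubly-counted overlap 57.98 mm² gives 277.54 mm² — area = 277.54 mm². At z = 11.55: the cube does not reach this height (z outside [0, 10.5]); the r=3.5 sphere at (7.5, -1.5) contributes a regular 32-gon of circumradius √(3.5²−0.95²) = 3.369 (area = (32/2)·3.369²·sin(360°/32) = 35.42 mm²); the r=9 cylinder at (4, 16) contributes a regular 32-gon of circumradius 9 (area = (32/2)·9.000²·sin(360°/32) = 252.84 mm²); the r=8.5 cylinder at (3.5, 4.5) gives a regular 32-gon of circumradius 8.5 (constant along its height) (area = (32/2)·8.500²·sin(360°/32) = 225.52 mm²); Combining (union): the regions partially overlap — summed areas 513.78 mm² minus the doubly-counted overlap 78.51 mm² gives 435.27 mm² — area = 435.27 mm². Checking containment: at z = 11.55 the cross-section extends beyond the z = 8.85 cross-section by about 209.75 mm².

part overhangs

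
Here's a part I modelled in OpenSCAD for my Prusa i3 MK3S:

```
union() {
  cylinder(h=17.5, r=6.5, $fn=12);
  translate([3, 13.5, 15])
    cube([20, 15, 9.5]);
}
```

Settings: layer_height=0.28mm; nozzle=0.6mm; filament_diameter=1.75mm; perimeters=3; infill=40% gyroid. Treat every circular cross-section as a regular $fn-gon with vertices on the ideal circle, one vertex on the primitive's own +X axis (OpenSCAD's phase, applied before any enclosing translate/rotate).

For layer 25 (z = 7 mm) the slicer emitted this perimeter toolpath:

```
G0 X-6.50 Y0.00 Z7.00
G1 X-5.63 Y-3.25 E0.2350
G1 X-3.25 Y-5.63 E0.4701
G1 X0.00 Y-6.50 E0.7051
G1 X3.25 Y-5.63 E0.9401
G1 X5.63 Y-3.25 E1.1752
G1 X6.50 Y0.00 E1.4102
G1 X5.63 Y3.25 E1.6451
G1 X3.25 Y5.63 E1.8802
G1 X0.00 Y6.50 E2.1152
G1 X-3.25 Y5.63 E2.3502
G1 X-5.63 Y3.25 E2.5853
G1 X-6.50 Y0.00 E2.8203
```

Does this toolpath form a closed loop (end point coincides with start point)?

Start point (G0): (-6.50, 0.00). End point (last G1): the path returns to the start — closed.

yes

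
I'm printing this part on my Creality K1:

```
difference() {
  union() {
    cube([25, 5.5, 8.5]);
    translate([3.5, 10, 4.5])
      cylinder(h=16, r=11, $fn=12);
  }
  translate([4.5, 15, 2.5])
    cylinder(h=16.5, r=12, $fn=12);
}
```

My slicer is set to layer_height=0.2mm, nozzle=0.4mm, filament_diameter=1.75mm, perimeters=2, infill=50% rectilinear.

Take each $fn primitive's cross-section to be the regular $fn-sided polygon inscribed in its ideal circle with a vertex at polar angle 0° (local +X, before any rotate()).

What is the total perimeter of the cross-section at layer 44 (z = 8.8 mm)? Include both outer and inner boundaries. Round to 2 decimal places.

61.98 mm

At z = 8.8 mm: the cube is absent (z outside [0, 8.5]); the cylinder at (3.5, 10): section is a regular 12-gon, circumradius r=11 (perimeter = 2·12·11.000·sin(180°/12) = 68.33 mm); Taking the union: only the r=11 cylinder at (3.5, 10) is present, so the union is just that shape — boundary = 68.33 mm; the r=12 cylinder at (4.5, 15) contributes a regular 12-gon of circumradius 12 (perimeter = 2·12·12.000·sin(180°/12) = 74.54 mm); Subtracting the remaining from the first: starting from the result so far, the r=12 cylinder at (4.5, 15) partially overlaps it — only the 281.57 mm² overlap (of its 432.00 mm²) is removed, clipping the outline — boundary = 61.98 mm. Overall, the cross-section is a single solid region. Total boundary length (outer) = 61.98 mm.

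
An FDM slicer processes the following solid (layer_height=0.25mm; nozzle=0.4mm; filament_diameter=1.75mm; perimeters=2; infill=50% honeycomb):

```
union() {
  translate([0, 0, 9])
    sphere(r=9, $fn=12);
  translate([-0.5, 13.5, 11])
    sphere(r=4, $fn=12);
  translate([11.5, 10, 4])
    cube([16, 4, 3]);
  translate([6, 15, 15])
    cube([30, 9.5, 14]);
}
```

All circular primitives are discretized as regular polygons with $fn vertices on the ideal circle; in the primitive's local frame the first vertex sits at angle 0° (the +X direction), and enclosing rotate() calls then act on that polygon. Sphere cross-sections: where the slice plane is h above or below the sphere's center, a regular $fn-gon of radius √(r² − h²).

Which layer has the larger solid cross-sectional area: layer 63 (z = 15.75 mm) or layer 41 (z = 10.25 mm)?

layer 63 (z = 15.75 mm)

Layer 63 (z = 15.75): the r=9 sphere contributes a regular 12-gon of circumradius √(9²−6.75²) = 5.953 (area = (12/2)·5.953²·sin(360°/12) = 106.31 mm²); the sphere at (-0.5, 13.5) is absent (|z−center|=4.750 > r=4); the cube at (11.5, 10) is not intersected at this z (z outside [4, 7]); the 30×9.5 cube at (6, 15) contributes its full rectangle (area 285.00 mm²); Taking the union: the 2 present regions are separate (no shared area or edge), so areas and boundary lengths simply add and each stays a separate island — area = 391.31 mm². So its area = 391.31 mm². Layer 41 (z = 10.25): the sphere: section is a regular 12-gon, circumradius = √(r²−h²) = √(9²−1.25²) = 8.913 (area = (12/2)·8.913²·sin(360°/12) = 238.31 mm²); the r=4 sphere at (-0.5, 13.5) slices to a regular 12-gon of circumradius 3.929 (√(r²−h²) with h=0.75 from center) (area = (12/2)·3.929²·sin(360°/12) = 46.31 mm²); the cube at (11.5, 10) is absent (z outside [4, 7]); the cube at (6, 15) is not intersected at this z (z outside [15, 29]); Taking the union: the 2 present regions are separate (no shared area or edge), so areas and boundary lengths simply add and each stays a separate island — area = 284.62 mm². So its area = 284.62 mm². Layer 63 is larger (391.31 vs 284.62 mm²).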